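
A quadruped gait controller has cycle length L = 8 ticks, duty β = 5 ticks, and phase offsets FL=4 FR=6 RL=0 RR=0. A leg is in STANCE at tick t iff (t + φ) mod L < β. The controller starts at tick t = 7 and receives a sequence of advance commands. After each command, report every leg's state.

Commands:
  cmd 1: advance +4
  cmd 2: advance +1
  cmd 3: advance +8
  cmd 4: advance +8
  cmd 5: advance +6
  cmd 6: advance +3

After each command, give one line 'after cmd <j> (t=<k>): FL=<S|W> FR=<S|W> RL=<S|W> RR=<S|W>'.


after cmd 1 (t=11): FL=W FR=S RL=S RR=S
after cmd 2 (t=12): FL=S FR=S RL=S RR=S
after cmd 3 (t=20): FL=S FR=S RL=S RR=S
after cmd 4 (t=28): FL=S FR=S RL=S RR=S
after cmd 5 (t=34): FL=W FR=S RL=S RR=S
after cmd 6 (t=37): FL=S FR=S RL=W RR=W

start t=7: FL=S FR=W RL=W RR=W
cmd 1: advance +4 → t=11, phase=(7,1,3,3) → FL=W FR=S RL=S RR=S
cmd 2: advance +1 → t=12, phase=(0,2,4,4) → FL=S FR=S RL=S RR=S
cmd 3: advance +8 → t=20, phase=(0,2,4,4) → FL=S FR=S RL=S RR=S
cmd 4: advance +8 → t=28, phase=(0,2,4,4) → FL=S FR=S RL=S RR=S
cmd 5: advance +6 → t=34, phase=(6,0,2,2) → FL=W FR=S RL=S RR=S
cmd 6: advance +3 → t=37, phase=(1,3,5,5) → FL=S FR=S RL=W RR=W


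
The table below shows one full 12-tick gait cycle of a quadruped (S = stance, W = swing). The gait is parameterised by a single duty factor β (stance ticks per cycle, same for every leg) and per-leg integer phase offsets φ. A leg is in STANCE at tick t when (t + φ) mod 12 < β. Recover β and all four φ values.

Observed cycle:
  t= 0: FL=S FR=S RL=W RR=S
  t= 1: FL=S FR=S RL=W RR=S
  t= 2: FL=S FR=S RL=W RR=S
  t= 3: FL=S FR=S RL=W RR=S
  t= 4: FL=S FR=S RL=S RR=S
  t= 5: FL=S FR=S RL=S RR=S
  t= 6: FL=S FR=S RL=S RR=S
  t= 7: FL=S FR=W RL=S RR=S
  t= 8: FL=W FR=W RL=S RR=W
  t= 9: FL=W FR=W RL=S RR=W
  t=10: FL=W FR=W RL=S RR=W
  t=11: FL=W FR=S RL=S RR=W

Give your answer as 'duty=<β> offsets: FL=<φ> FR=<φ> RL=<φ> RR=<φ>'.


duty=8 offsets: FL=0 FR=1 RL=8 RR=0

duty β = stance ticks per leg = 8
FL: stance ticks = 8; W→S at t=0 → φ=0
FR: stance ticks = 8; W→S at t=11 → φ=1
RL: stance ticks = 8; W→S at t=4 → φ=8
RR: stance ticks = 8; W→S at t=0 → φ=0


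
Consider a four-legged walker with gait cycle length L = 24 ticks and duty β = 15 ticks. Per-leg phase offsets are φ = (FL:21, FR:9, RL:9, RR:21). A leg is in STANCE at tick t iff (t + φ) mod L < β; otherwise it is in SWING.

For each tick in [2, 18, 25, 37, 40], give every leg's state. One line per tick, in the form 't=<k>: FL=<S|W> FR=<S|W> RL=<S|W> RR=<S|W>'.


t=2: phase=(23,11,11,23) vs β=15 → FL=W FR=S RL=S RR=W
t=18: phase=(15,3,3,15) vs β=15 → FL=W FR=S RL=S RR=W
t=25: phase=(22,10,10,22) vs β=15 → FL=W FR=S RL=S RR=W
t=37: phase=(10,22,22,10) vs β=15 → FL=S FR=W RL=W RR=S
t=40: phase=(13,1,1,13) vs β=15 → FL=S FR=S RL=S RR=S

t=2: FL=W FR=S RL=S RR=W
t=18: FL=W FR=S RL=S RR=W
t=25: FL=W FR=S RL=S RR=W
t=37: FL=S FR=W RL=W RR=S
t=40: FL=S FR=S RL=S RR=S


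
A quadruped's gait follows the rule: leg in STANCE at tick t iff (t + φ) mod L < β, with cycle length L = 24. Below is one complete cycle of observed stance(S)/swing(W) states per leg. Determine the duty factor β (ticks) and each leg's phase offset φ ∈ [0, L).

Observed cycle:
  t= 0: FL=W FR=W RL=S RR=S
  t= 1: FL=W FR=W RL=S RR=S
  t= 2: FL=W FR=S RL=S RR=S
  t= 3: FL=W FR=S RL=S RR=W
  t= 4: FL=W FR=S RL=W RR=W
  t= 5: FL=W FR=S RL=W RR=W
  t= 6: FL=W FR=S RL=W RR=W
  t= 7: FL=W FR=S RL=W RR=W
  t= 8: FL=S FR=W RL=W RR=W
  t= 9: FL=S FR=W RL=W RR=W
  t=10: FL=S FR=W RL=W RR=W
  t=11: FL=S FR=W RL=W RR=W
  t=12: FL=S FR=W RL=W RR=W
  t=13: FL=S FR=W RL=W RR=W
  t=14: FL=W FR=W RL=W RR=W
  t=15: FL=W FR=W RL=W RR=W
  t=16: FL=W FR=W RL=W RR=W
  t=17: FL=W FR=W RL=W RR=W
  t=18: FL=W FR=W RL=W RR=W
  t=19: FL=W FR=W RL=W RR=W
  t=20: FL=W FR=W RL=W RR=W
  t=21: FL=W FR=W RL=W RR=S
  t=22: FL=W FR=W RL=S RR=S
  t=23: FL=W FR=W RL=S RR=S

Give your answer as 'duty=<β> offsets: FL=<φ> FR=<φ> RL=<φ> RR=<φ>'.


duty β = stance ticks per leg = 6
FL: stance ticks = 6; W→S at t=8 → φ=16
FR: stance ticks = 6; W→S at t=2 → φ=22
RL: stance ticks = 6; W→S at t=22 → φ=2
RR: stance ticks = 6; W→S at t=21 → φ=3

duty=6 offsets: FL=16 FR=22 RL=2 RR=3


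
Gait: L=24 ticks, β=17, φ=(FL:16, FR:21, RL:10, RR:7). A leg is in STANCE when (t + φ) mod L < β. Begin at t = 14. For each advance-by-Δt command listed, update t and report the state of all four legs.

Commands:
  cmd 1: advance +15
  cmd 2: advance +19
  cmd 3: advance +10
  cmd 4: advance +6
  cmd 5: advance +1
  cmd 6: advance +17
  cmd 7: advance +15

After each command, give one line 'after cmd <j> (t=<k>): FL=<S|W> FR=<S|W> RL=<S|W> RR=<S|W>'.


after cmd 1 (t=29): FL=W FR=S RL=S RR=S
after cmd 2 (t=48): FL=S FR=W RL=S RR=S
after cmd 3 (t=58): FL=S FR=S RL=W RR=W
after cmd 4 (t=64): FL=S FR=S RL=S RR=W
after cmd 5 (t=65): FL=S FR=S RL=S RR=S
after cmd 6 (t=82): FL=S FR=S RL=W RR=W
after cmd 7 (t=97): FL=W FR=W RL=S RR=S

start t=14: FL=S FR=S RL=S RR=W
cmd 1: advance +15 → t=29, phase=(21,2,15,12) → FL=W FR=S RL=S RR=S
cmd 2: advance +19 → t=48, phase=(16,21,10,7) → FL=S FR=W RL=S RR=S
cmd 3: advance +10 → t=58, phase=(2,7,20,17) → FL=S FR=S RL=W RR=W
cmd 4: advance +6 → t=64, phase=(8,13,2,23) → FL=S FR=S RL=S RR=W
cmd 5: advance +1 → t=65, phase=(9,14,3,0) → FL=S FR=S RL=S RR=S
cmd 6: advance +17 → t=82, phase=(2,7,20,17) → FL=S FR=S RL=W RR=W
cmd 7: advance +15 → t=97, phase=(17,22,11,8) → FL=W FR=W RL=S RR=S


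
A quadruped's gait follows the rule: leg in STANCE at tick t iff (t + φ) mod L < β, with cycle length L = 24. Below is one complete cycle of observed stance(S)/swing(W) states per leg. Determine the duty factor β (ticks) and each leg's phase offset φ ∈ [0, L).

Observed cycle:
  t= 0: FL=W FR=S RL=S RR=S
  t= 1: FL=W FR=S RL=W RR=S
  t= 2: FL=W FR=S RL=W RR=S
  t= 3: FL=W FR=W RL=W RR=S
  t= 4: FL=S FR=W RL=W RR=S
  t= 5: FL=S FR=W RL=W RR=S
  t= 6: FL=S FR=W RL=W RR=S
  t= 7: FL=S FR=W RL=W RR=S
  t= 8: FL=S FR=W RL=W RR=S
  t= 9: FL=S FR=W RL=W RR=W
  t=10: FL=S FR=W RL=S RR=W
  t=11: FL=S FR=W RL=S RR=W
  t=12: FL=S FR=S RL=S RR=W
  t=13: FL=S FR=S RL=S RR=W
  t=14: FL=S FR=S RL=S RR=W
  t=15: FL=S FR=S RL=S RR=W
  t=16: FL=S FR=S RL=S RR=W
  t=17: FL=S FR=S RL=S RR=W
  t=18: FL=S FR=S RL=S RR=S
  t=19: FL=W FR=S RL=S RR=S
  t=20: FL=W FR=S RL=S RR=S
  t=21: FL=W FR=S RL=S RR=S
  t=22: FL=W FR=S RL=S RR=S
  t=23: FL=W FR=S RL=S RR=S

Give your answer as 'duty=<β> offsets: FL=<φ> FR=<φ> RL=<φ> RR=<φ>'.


duty=15 offsets: FL=20 FR=12 RL=14 RR=6

duty β = stance ticks per leg = 15
FL: stance ticks = 15; W→S at t=4 → φ=20
FR: stance ticks = 15; W→S at t=12 → φ=12
RL: stance ticks = 15; W→S at t=10 → φ=14
RR: stance ticks = 15; W→S at t=18 → φ=6


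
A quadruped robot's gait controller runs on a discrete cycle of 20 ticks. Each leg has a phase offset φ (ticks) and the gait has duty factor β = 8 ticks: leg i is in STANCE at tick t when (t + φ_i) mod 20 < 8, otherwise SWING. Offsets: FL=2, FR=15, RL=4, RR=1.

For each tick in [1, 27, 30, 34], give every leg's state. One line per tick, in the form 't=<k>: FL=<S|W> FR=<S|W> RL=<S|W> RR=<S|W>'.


t=1: FL=S FR=W RL=S RR=S
t=27: FL=W FR=S RL=W RR=W
t=30: FL=W FR=S RL=W RR=W
t=34: FL=W FR=W RL=W RR=W

t=1: phase=(3,16,5,2) vs β=8 → FL=S FR=W RL=S RR=S
t=27: phase=(9,2,11,8) vs β=8 → FL=W FR=S RL=W RR=W
t=30: phase=(12,5,14,11) vs β=8 → FL=W FR=S RL=W RR=W
t=34: phase=(16,9,18,15) vs β=8 → FL=W FR=W RL=W RR=W


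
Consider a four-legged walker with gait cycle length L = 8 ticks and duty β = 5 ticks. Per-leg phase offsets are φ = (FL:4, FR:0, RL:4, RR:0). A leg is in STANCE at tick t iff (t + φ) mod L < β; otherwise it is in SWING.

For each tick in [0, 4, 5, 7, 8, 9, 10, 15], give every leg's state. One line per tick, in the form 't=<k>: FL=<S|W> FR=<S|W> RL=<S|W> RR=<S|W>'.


t=0: FL=S FR=S RL=S RR=S
t=4: FL=S FR=S RL=S RR=S
t=5: FL=S FR=W RL=S RR=W
t=7: FL=S FR=W RL=S RR=W
t=8: FL=S FR=S RL=S RR=S
t=9: FL=W FR=S RL=W RR=S
t=10: FL=W FR=S RL=W RR=S
t=15: FL=S FR=W RL=S RR=W

t=0: phase=(4,0,4,0) vs β=5 → FL=S FR=S RL=S RR=S
t=4: phase=(0,4,0,4) vs β=5 → FL=S FR=S RL=S RR=S
t=5: phase=(1,5,1,5) vs β=5 → FL=S FR=W RL=S RR=W
t=7: phase=(3,7,3,7) vs β=5 → FL=S FR=W RL=S RR=W
t=8: phase=(4,0,4,0) vs β=5 → FL=S FR=S RL=S RR=S
t=9: phase=(5,1,5,1) vs β=5 → FL=W FR=S RL=W RR=S
t=10: phase=(6,2,6,2) vs β=5 → FL=W FR=S RL=W RR=S
t=15: phase=(3,7,3,7) vs β=5 → FL=S FR=W RL=S RR=W


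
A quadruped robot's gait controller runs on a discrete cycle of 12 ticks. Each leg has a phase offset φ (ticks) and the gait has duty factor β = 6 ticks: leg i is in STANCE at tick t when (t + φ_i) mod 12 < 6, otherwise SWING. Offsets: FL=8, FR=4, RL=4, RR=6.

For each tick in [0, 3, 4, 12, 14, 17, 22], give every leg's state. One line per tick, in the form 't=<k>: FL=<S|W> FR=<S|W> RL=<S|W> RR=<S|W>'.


t=0: FL=W FR=S RL=S RR=W
t=3: FL=W FR=W RL=W RR=W
t=4: FL=S FR=W RL=W RR=W
t=12: FL=W FR=S RL=S RR=W
t=14: FL=W FR=W RL=W RR=W
t=17: FL=S FR=W RL=W RR=W
t=22: FL=W FR=S RL=S RR=S

t=0: phase=(8,4,4,6) vs β=6 → FL=W FR=S RL=S RR=W
t=3: phase=(11,7,7,9) vs β=6 → FL=W FR=W RL=W RR=W
t=4: phase=(0,8,8,10) vs β=6 → FL=S FR=W RL=W RR=W
t=12: phase=(8,4,4,6) vs β=6 → FL=W FR=S RL=S RR=W
t=14: phase=(10,6,6,8) vs β=6 → FL=W FR=W RL=W RR=W
t=17: phase=(1,9,9,11) vs β=6 → FL=S FR=W RL=W RR=W
t=22: phase=(6,2,2,4) vs β=6 → FL=W FR=S RL=S RR=S


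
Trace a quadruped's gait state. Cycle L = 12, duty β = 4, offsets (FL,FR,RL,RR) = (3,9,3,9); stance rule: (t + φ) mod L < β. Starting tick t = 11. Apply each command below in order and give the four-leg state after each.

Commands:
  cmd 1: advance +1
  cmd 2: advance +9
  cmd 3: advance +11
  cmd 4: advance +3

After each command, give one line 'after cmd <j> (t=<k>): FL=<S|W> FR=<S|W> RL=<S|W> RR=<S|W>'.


after cmd 1 (t=12): FL=S FR=W RL=S RR=W
after cmd 2 (t=21): FL=S FR=W RL=S RR=W
after cmd 3 (t=32): FL=W FR=W RL=W RR=W
after cmd 4 (t=35): FL=S FR=W RL=S RR=W

start t=11: FL=S FR=W RL=S RR=W
cmd 1: advance +1 → t=12, phase=(3,9,3,9) → FL=S FR=W RL=S RR=W
cmd 2: advance +9 → t=21, phase=(0,6,0,6) → FL=S FR=W RL=S RR=W
cmd 3: advance +11 → t=32, phase=(11,5,11,5) → FL=W FR=W RL=W RR=W
cmd 4: advance +3 → t=35, phase=(2,8,2,8) → FL=S FR=W RL=S RR=W


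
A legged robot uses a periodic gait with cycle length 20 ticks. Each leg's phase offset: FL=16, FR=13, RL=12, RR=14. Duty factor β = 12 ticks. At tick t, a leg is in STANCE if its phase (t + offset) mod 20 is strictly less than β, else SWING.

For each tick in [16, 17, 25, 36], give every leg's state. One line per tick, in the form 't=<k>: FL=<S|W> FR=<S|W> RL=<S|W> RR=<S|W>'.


t=16: FL=W FR=S RL=S RR=S
t=17: FL=W FR=S RL=S RR=S
t=25: FL=S FR=W RL=W RR=W
t=36: FL=W FR=S RL=S RR=S

t=16: phase=(12,9,8,10) vs β=12 → FL=W FR=S RL=S RR=S
t=17: phase=(13,10,9,11) vs β=12 → FL=W FR=S RL=S RR=S
t=25: phase=(1,18,17,19) vs β=12 → FL=S FR=W RL=W RR=W
t=36: phase=(12,9,8,10) vs β=12 → FL=W FR=S RL=S RR=S


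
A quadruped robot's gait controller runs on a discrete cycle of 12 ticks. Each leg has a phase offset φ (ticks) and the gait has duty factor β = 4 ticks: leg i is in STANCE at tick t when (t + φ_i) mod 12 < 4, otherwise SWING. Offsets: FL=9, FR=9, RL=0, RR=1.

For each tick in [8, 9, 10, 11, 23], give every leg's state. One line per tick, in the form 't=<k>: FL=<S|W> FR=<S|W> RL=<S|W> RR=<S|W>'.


t=8: FL=W FR=W RL=W RR=W
t=9: FL=W FR=W RL=W RR=W
t=10: FL=W FR=W RL=W RR=W
t=11: FL=W FR=W RL=W RR=S
t=23: FL=W FR=W RL=W RR=S

t=8: phase=(5,5,8,9) vs β=4 → FL=W FR=W RL=W RR=W
t=9: phase=(6,6,9,10) vs β=4 → FL=W FR=W RL=W RR=W
t=10: phase=(7,7,10,11) vs β=4 → FL=W FR=W RL=W RR=W
t=11: phase=(8,8,11,0) vs β=4 → FL=W FR=W RL=W RR=S
t=23: phase=(8,8,11,0) vs β=4 → FL=W FR=W RL=W RR=S


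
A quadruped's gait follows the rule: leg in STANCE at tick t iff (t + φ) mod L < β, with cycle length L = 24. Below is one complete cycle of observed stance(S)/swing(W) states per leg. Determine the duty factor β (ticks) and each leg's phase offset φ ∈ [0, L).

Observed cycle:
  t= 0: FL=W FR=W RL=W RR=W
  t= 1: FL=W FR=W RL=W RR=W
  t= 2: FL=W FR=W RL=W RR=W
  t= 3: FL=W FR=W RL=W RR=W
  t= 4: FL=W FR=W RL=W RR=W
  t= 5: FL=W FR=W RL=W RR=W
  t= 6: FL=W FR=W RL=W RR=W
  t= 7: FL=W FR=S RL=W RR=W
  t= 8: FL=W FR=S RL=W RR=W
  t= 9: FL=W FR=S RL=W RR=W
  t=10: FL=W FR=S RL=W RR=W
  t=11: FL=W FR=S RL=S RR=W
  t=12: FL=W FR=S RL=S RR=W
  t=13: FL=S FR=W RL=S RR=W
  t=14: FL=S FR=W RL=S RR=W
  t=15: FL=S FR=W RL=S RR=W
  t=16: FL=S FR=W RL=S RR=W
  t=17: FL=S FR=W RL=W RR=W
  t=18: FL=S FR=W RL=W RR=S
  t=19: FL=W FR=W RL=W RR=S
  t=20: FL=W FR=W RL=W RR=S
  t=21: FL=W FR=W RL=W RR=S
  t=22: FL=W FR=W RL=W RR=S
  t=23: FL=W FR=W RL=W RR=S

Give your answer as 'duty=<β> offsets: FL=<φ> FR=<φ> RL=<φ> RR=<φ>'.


duty=6 offsets: FL=11 FR=17 RL=13 RR=6

duty β = stance ticks per leg = 6
FL: stance ticks = 6; W→S at t=13 → φ=11
FR: stance ticks = 6; W→S at t=7 → φ=17
RL: stance ticks = 6; W→S at t=11 → φ=13
RR: stance ticks = 6; W→S at t=18 → φ=6


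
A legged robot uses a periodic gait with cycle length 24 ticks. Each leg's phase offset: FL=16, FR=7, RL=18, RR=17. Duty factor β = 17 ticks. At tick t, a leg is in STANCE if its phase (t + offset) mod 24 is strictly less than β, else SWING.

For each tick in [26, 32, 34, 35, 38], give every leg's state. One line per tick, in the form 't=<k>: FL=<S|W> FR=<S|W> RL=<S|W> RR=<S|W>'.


t=26: FL=W FR=S RL=W RR=W
t=32: FL=S FR=S RL=S RR=S
t=34: FL=S FR=W RL=S RR=S
t=35: FL=S FR=W RL=S RR=S
t=38: FL=S FR=W RL=S RR=S

t=26: phase=(18,9,20,19) vs β=17 → FL=W FR=S RL=W RR=W
t=32: phase=(0,15,2,1) vs β=17 → FL=S FR=S RL=S RR=S
t=34: phase=(2,17,4,3) vs β=17 → FL=S FR=W RL=S RR=S
t=35: phase=(3,18,5,4) vs β=17 → FL=S FR=W RL=S RR=S
t=38: phase=(6,21,8,7) vs β=17 → FL=S FR=W RL=S RR=S


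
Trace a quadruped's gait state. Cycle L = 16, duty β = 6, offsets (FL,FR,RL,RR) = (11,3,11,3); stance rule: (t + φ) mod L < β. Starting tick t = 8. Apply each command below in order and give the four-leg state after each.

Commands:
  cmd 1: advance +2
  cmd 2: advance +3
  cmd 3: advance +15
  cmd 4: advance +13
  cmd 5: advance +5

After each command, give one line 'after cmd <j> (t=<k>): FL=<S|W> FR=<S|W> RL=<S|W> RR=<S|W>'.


after cmd 1 (t=10): FL=S FR=W RL=S RR=W
after cmd 2 (t=13): FL=W FR=S RL=W RR=S
after cmd 3 (t=28): FL=W FR=W RL=W RR=W
after cmd 4 (t=41): FL=S FR=W RL=S RR=W
after cmd 5 (t=46): FL=W FR=S RL=W RR=S

start t=8: FL=S FR=W RL=S RR=W
cmd 1: advance +2 → t=10, phase=(5,13,5,13) → FL=S FR=W RL=S RR=W
cmd 2: advance +3 → t=13, phase=(8,0,8,0) → FL=W FR=S RL=W RR=S
cmd 3: advance +15 → t=28, phase=(7,15,7,15) → FL=W FR=W RL=W RR=W
cmd 4: advance +13 → t=41, phase=(4,12,4,12) → FL=S FR=W RL=S RR=W
cmd 5: advance +5 → t=46, phase=(9,1,9,1) → FL=W FR=S RL=W RR=S


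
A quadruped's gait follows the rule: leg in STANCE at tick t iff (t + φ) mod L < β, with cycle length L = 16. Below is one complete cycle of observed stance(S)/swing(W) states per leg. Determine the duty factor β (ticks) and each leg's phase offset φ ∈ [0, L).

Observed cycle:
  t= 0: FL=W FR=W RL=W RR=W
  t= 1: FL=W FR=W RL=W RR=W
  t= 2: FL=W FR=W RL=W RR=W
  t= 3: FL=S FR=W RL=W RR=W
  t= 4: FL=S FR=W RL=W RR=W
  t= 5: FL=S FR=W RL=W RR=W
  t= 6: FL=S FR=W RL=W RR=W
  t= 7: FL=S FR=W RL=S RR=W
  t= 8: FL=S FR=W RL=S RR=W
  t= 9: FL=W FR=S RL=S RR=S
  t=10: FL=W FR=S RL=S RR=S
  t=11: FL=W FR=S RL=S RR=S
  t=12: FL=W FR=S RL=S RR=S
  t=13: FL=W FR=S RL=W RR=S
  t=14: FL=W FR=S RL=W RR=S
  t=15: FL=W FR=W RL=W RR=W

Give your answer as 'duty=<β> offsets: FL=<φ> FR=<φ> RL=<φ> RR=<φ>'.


duty=6 offsets: FL=13 FR=7 RL=9 RR=7

duty β = stance ticks per leg = 6
FL: stance ticks = 6; W→S at t=3 → φ=13
FR: stance ticks = 6; W→S at t=9 → φ=7
RL: stance ticks = 6; W→S at t=7 → φ=9
RR: stance ticks = 6; W→S at t=9 → φ=7


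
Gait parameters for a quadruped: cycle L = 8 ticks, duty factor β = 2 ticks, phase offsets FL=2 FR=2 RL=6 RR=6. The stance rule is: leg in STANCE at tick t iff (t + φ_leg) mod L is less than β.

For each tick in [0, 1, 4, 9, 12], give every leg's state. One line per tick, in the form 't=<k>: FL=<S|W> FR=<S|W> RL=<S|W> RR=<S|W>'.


t=0: phase=(2,2,6,6) vs β=2 → FL=W FR=W RL=W RR=W
t=1: phase=(3,3,7,7) vs β=2 → FL=W FR=W RL=W RR=W
t=4: phase=(6,6,2,2) vs β=2 → FL=W FR=W RL=W RR=W
t=9: phase=(3,3,7,7) vs β=2 → FL=W FR=W RL=W RR=W
t=12: phase=(6,6,2,2) vs β=2 → FL=W FR=W RL=W RR=W

t=0: FL=W FR=W RL=W RR=W
t=1: FL=W FR=W RL=W RR=W
t=4: FL=W FR=W RL=W RR=W
t=9: FL=W FR=W RL=W RR=W
t=12: FL=W FR=W RL=W RR=W


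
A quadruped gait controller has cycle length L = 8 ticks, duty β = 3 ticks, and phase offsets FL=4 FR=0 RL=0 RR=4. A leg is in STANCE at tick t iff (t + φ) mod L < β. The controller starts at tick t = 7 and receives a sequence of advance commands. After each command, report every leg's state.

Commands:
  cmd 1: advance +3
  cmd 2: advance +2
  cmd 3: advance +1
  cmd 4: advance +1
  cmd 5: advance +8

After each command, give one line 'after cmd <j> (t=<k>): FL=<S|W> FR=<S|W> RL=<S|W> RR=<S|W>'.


start t=7: FL=W FR=W RL=W RR=W
cmd 1: advance +3 → t=10, phase=(6,2,2,6) → FL=W FR=S RL=S RR=W
cmd 2: advance +2 → t=12, phase=(0,4,4,0) → FL=S FR=W RL=W RR=S
cmd 3: advance +1 → t=13, phase=(1,5,5,1) → FL=S FR=W RL=W RR=S
cmd 4: advance +1 → t=14, phase=(2,6,6,2) → FL=S FR=W RL=W RR=S
cmd 5: advance +8 → t=22, phase=(2,6,6,2) → FL=S FR=W RL=W RR=S

after cmd 1 (t=10): FL=W FR=S RL=S RR=W
after cmd 2 (t=12): FL=S FR=W RL=W RR=S
after cmd 3 (t=13): FL=S FR=W RL=W RR=S
after cmd 4 (t=14): FL=S FR=W RL=W RR=S
after cmd 5 (t=22): FL=S FR=W RL=W RR=S


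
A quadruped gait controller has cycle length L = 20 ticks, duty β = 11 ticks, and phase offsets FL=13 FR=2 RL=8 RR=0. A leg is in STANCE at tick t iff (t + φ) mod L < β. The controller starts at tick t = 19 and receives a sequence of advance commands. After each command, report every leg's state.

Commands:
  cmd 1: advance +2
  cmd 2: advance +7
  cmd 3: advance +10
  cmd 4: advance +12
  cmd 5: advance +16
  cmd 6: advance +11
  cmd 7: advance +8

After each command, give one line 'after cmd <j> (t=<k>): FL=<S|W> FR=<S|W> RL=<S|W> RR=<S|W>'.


after cmd 1 (t=21): FL=W FR=S RL=S RR=S
after cmd 2 (t=28): FL=S FR=S RL=W RR=S
after cmd 3 (t=38): FL=W FR=S RL=S RR=W
after cmd 4 (t=50): FL=S FR=W RL=W RR=S
after cmd 5 (t=66): FL=W FR=S RL=W RR=S
after cmd 6 (t=77): FL=S FR=W RL=S RR=W
after cmd 7 (t=85): FL=W FR=S RL=W RR=S

start t=19: FL=W FR=S RL=S RR=W
cmd 1: advance +2 → t=21, phase=(14,3,9,1) → FL=W FR=S RL=S RR=S
cmd 2: advance +7 → t=28, phase=(1,10,16,8) → FL=S FR=S RL=W RR=S
cmd 3: advance +10 → t=38, phase=(11,0,6,18) → FL=W FR=S RL=S RR=W
cmd 4: advance +12 → t=50, phase=(3,12,18,10) → FL=S FR=W RL=W RR=S
cmd 5: advance +16 → t=66, phase=(19,8,14,6) → FL=W FR=S RL=W RR=S
cmd 6: advance +11 → t=77, phase=(10,19,5,17) → FL=S FR=W RL=S RR=W
cmd 7: advance +8 → t=85, phase=(18,7,13,5) → FL=W FR=S RL=W RR=S


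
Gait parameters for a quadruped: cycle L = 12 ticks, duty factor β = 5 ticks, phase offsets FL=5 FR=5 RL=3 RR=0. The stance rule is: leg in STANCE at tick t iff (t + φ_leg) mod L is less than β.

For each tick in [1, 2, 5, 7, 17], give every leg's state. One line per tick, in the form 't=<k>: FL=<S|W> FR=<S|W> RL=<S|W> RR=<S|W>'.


t=1: FL=W FR=W RL=S RR=S
t=2: FL=W FR=W RL=W RR=S
t=5: FL=W FR=W RL=W RR=W
t=7: FL=S FR=S RL=W RR=W
t=17: FL=W FR=W RL=W RR=W

t=1: phase=(6,6,4,1) vs β=5 → FL=W FR=W RL=S RR=S
t=2: phase=(7,7,5,2) vs β=5 → FL=W FR=W RL=W RR=S
t=5: phase=(10,10,8,5) vs β=5 → FL=W FR=W RL=W RR=W
t=7: phase=(0,0,10,7) vs β=5 → FL=S FR=S RL=W RR=W
t=17: phase=(10,10,8,5) vs β=5 → FL=W FR=W RL=W RR=W


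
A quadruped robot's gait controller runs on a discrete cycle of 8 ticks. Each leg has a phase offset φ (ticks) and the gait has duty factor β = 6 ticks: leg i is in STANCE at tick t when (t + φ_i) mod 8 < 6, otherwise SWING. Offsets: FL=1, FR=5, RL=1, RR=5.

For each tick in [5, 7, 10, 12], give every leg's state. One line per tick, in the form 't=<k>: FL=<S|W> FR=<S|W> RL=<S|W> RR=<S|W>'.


t=5: FL=W FR=S RL=W RR=S
t=7: FL=S FR=S RL=S RR=S
t=10: FL=S FR=W RL=S RR=W
t=12: FL=S FR=S RL=S RR=S

t=5: phase=(6,2,6,2) vs β=6 → FL=W FR=S RL=W RR=S
t=7: phase=(0,4,0,4) vs β=6 → FL=S FR=S RL=S RR=S
t=10: phase=(3,7,3,7) vs β=6 → FL=S FR=W RL=S RR=W
t=12: phase=(5,1,5,1) vs β=6 → FL=S FR=S RL=S RR=S


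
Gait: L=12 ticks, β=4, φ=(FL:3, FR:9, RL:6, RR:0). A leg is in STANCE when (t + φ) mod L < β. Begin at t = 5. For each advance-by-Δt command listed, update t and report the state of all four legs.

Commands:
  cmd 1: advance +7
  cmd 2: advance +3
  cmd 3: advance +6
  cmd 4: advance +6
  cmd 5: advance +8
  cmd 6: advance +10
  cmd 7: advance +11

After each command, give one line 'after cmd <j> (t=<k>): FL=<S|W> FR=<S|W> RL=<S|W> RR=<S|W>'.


after cmd 1 (t=12): FL=S FR=W RL=W RR=S
after cmd 2 (t=15): FL=W FR=S RL=W RR=S
after cmd 3 (t=21): FL=S FR=W RL=S RR=W
after cmd 4 (t=27): FL=W FR=S RL=W RR=S
after cmd 5 (t=35): FL=S FR=W RL=W RR=W
after cmd 6 (t=45): FL=S FR=W RL=S RR=W
after cmd 7 (t=56): FL=W FR=W RL=S RR=W

start t=5: FL=W FR=S RL=W RR=W
cmd 1: advance +7 → t=12, phase=(3,9,6,0) → FL=S FR=W RL=W RR=S
cmd 2: advance +3 → t=15, phase=(6,0,9,3) → FL=W FR=S RL=W RR=S
cmd 3: advance +6 → t=21, phase=(0,6,3,9) → FL=S FR=W RL=S RR=W
cmd 4: advance +6 → t=27, phase=(6,0,9,3) → FL=W FR=S RL=W RR=S
cmd 5: advance +8 → t=35, phase=(2,8,5,11) → FL=S FR=W RL=W RR=W
cmd 6: advance +10 → t=45, phase=(0,6,3,9) → FL=S FR=W RL=S RR=W
cmd 7: advance +11 → t=56, phase=(11,5,2,8) → FL=W FR=W RL=S RR=W


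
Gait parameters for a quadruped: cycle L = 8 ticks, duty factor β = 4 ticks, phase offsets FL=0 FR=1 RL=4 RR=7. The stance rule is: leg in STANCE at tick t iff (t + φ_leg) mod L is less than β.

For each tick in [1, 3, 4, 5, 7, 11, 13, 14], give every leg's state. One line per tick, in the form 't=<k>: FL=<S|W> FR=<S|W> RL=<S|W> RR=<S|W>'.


t=1: phase=(1,2,5,0) vs β=4 → FL=S FR=S RL=W RR=S
t=3: phase=(3,4,7,2) vs β=4 → FL=S FR=W RL=W RR=S
t=4: phase=(4,5,0,3) vs β=4 → FL=W FR=W RL=S RR=S
t=5: phase=(5,6,1,4) vs β=4 → FL=W FR=W RL=S RR=W
t=7: phase=(7,0,3,6) vs β=4 → FL=W FR=S RL=S RR=W
t=11: phase=(3,4,7,2) vs β=4 → FL=S FR=W RL=W RR=S
t=13: phase=(5,6,1,4) vs β=4 → FL=W FR=W RL=S RR=W
t=14: phase=(6,7,2,5) vs β=4 → FL=W FR=W RL=S RR=W

t=1: FL=S FR=S RL=W RR=S
t=3: FL=S FR=W RL=W RR=S
t=4: FL=W FR=W RL=S RR=S
t=5: FL=W FR=W RL=S RR=W
t=7: FL=W FR=S RL=S RR=W
t=11: FL=S FR=W RL=W RR=S
t=13: FL=W FR=W RL=S RR=W
t=14: FL=W FR=W RL=S RR=W


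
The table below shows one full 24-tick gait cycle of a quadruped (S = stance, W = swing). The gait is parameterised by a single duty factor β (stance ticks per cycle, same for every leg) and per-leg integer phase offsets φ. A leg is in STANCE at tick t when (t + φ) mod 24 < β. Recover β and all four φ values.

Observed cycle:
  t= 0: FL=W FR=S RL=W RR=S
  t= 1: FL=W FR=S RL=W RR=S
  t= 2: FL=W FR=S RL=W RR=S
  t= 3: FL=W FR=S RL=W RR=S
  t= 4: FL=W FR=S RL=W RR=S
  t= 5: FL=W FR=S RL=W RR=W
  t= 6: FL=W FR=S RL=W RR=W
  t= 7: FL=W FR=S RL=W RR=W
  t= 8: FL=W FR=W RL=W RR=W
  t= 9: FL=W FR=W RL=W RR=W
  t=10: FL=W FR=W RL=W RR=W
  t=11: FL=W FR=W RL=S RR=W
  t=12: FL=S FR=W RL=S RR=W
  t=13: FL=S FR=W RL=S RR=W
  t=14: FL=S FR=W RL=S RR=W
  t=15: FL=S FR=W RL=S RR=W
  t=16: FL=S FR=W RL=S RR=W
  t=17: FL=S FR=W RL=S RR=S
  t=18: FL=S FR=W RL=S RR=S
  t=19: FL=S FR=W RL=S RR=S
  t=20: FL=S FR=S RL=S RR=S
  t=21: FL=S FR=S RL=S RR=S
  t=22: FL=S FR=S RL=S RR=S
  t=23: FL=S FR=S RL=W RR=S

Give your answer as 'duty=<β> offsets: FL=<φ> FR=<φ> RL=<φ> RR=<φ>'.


duty=12 offsets: FL=12 FR=4 RL=13 RR=7

duty β = stance ticks per leg = 12
FL: stance ticks = 12; W→S at t=12 → φ=12
FR: stance ticks = 12; W→S at t=20 → φ=4
RL: stance ticks = 12; W→S at t=11 → φ=13
RR: stance ticks = 12; W→S at t=17 → φ=7


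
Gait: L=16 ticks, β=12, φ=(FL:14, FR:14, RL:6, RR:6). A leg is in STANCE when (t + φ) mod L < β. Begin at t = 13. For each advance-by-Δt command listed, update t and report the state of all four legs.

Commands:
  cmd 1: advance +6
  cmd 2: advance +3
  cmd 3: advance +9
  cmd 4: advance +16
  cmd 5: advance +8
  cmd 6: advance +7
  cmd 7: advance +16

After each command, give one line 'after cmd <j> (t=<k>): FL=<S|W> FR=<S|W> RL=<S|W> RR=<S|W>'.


start t=13: FL=S FR=S RL=S RR=S
cmd 1: advance +6 → t=19, phase=(1,1,9,9) → FL=S FR=S RL=S RR=S
cmd 2: advance +3 → t=22, phase=(4,4,12,12) → FL=S FR=S RL=W RR=W
cmd 3: advance +9 → t=31, phase=(13,13,5,5) → FL=W FR=W RL=S RR=S
cmd 4: advance +16 → t=47, phase=(13,13,5,5) → FL=W FR=W RL=S RR=S
cmd 5: advance +8 → t=55, phase=(5,5,13,13) → FL=S FR=S RL=W RR=W
cmd 6: advance +7 → t=62, phase=(12,12,4,4) → FL=W FR=W RL=S RR=S
cmd 7: advance +16 → t=78, phase=(12,12,4,4) → FL=W FR=W RL=S RR=S

after cmd 1 (t=19): FL=S FR=S RL=S RR=S
after cmd 2 (t=22): FL=S FR=S RL=W RR=W
after cmd 3 (t=31): FL=W FR=W RL=S RR=S
after cmd 4 (t=47): FL=W FR=W RL=S RR=S
after cmd 5 (t=55): FL=S FR=S RL=W RR=W
after cmd 6 (t=62): FL=W FR=W RL=S RR=S
after cmd 7 (t=78): FL=W FR=W RL=S RR=S


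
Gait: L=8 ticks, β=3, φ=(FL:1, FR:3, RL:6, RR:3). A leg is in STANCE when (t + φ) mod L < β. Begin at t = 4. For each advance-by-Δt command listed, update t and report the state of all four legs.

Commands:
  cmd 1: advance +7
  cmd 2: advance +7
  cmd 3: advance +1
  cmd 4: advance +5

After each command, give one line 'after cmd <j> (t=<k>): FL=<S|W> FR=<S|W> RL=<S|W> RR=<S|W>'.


after cmd 1 (t=11): FL=W FR=W RL=S RR=W
after cmd 2 (t=18): FL=W FR=W RL=S RR=W
after cmd 3 (t=19): FL=W FR=W RL=S RR=W
after cmd 4 (t=24): FL=S FR=W RL=W RR=W

start t=4: FL=W FR=W RL=S RR=W
cmd 1: advance +7 → t=11, phase=(4,6,1,6) → FL=W FR=W RL=S RR=W
cmd 2: advance +7 → t=18, phase=(3,5,0,5) → FL=W FR=W RL=S RR=W
cmd 3: advance +1 → t=19, phase=(4,6,1,6) → FL=W FR=W RL=S RR=W
cmd 4: advance +5 → t=24, phase=(1,3,6,3) → FL=S FR=W RL=W RR=W


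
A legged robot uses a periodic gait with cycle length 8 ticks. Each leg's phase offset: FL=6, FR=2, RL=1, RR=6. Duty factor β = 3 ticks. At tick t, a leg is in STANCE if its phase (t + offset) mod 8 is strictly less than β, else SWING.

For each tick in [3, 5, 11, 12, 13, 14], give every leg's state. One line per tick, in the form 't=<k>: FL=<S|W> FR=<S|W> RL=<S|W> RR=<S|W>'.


t=3: FL=S FR=W RL=W RR=S
t=5: FL=W FR=W RL=W RR=W
t=11: FL=S FR=W RL=W RR=S
t=12: FL=S FR=W RL=W RR=S
t=13: FL=W FR=W RL=W RR=W
t=14: FL=W FR=S RL=W RR=W

t=3: phase=(1,5,4,1) vs β=3 → FL=S FR=W RL=W RR=S
t=5: phase=(3,7,6,3) vs β=3 → FL=W FR=W RL=W RR=W
t=11: phase=(1,5,4,1) vs β=3 → FL=S FR=W RL=W RR=S
t=12: phase=(2,6,5,2) vs β=3 → FL=S FR=W RL=W RR=S
t=13: phase=(3,7,6,3) vs β=3 → FL=W FR=W RL=W RR=W
t=14: phase=(4,0,7,4) vs β=3 → FL=W FR=S RL=W RR=W


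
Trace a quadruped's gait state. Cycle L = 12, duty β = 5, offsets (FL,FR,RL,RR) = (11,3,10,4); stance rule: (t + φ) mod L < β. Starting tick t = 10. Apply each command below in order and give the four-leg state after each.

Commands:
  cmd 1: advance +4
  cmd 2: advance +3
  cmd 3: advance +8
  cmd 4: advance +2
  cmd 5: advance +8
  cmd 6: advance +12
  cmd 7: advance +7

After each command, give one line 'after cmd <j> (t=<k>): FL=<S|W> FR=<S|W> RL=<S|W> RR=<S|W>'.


start t=10: FL=W FR=S RL=W RR=S
cmd 1: advance +4 → t=14, phase=(1,5,0,6) → FL=S FR=W RL=S RR=W
cmd 2: advance +3 → t=17, phase=(4,8,3,9) → FL=S FR=W RL=S RR=W
cmd 3: advance +8 → t=25, phase=(0,4,11,5) → FL=S FR=S RL=W RR=W
cmd 4: advance +2 → t=27, phase=(2,6,1,7) → FL=S FR=W RL=S RR=W
cmd 5: advance +8 → t=35, phase=(10,2,9,3) → FL=W FR=S RL=W RR=S
cmd 6: advance +12 → t=47, phase=(10,2,9,3) → FL=W FR=S RL=W RR=S
cmd 7: advance +7 → t=54, phase=(5,9,4,10) → FL=W FR=W RL=S RR=W

after cmd 1 (t=14): FL=S FR=W RL=S RR=W
after cmd 2 (t=17): FL=S FR=W RL=S RR=W
after cmd 3 (t=25): FL=S FR=S RL=W RR=W
after cmd 4 (t=27): FL=S FR=W RL=S RR=W
after cmd 5 (t=35): FL=W FR=S RL=W RR=S
after cmd 6 (t=47): FL=W FR=S RL=W RR=S
after cmd 7 (t=54): FL=W FR=W RL=S RR=W


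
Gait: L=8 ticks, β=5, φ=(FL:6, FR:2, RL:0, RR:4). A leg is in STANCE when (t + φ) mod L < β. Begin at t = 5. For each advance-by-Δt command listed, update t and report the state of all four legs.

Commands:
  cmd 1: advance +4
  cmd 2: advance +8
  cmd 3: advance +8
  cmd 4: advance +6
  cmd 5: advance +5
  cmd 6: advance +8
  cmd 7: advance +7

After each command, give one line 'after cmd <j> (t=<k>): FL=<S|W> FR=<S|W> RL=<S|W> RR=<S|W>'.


after cmd 1 (t=9): FL=W FR=S RL=S RR=W
after cmd 2 (t=17): FL=W FR=S RL=S RR=W
after cmd 3 (t=25): FL=W FR=S RL=S RR=W
after cmd 4 (t=31): FL=W FR=S RL=W RR=S
after cmd 5 (t=36): FL=S FR=W RL=S RR=S
after cmd 6 (t=44): FL=S FR=W RL=S RR=S
after cmd 7 (t=51): FL=S FR=W RL=S RR=W

start t=5: FL=S FR=W RL=W RR=S
cmd 1: advance +4 → t=9, phase=(7,3,1,5) → FL=W FR=S RL=S RR=W
cmd 2: advance +8 → t=17, phase=(7,3,1,5) → FL=W FR=S RL=S RR=W
cmd 3: advance +8 → t=25, phase=(7,3,1,5) → FL=W FR=S RL=S RR=W
cmd 4: advance +6 → t=31, phase=(5,1,7,3) → FL=W FR=S RL=W RR=S
cmd 5: advance +5 → t=36, phase=(2,6,4,0) → FL=S FR=W RL=S RR=S
cmd 6: advance +8 → t=44, phase=(2,6,4,0) → FL=S FR=W RL=S RR=S
cmd 7: advance +7 → t=51, phase=(1,5,3,7) → FL=S FR=W RL=S RR=W


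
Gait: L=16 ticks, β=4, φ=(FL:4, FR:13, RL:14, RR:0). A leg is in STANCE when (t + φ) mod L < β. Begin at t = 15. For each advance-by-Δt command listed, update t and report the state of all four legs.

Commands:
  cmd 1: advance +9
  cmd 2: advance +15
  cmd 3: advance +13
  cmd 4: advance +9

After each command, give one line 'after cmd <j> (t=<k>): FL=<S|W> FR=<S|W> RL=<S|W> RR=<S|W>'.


start t=15: FL=S FR=W RL=W RR=W
cmd 1: advance +9 → t=24, phase=(12,5,6,8) → FL=W FR=W RL=W RR=W
cmd 2: advance +15 → t=39, phase=(11,4,5,7) → FL=W FR=W RL=W RR=W
cmd 3: advance +13 → t=52, phase=(8,1,2,4) → FL=W FR=S RL=S RR=W
cmd 4: advance +9 → t=61, phase=(1,10,11,13) → FL=S FR=W RL=W RR=W

after cmd 1 (t=24): FL=W FR=W RL=W RR=W
after cmd 2 (t=39): FL=W FR=W RL=W RR=W
after cmd 3 (t=52): FL=W FR=S RL=S RR=W
after cmd 4 (t=61): FL=S FR=W RL=W RR=W


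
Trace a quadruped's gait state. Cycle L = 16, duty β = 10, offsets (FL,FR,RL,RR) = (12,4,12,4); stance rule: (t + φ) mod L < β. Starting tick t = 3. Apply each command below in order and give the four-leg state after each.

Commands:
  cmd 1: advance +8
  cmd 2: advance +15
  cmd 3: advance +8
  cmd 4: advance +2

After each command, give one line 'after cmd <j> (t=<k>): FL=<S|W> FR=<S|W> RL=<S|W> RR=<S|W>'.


start t=3: FL=W FR=S RL=W RR=S
cmd 1: advance +8 → t=11, phase=(7,15,7,15) → FL=S FR=W RL=S RR=W
cmd 2: advance +15 → t=26, phase=(6,14,6,14) → FL=S FR=W RL=S RR=W
cmd 3: advance +8 → t=34, phase=(14,6,14,6) → FL=W FR=S RL=W RR=S
cmd 4: advance +2 → t=36, phase=(0,8,0,8) → FL=S FR=S RL=S RR=S

after cmd 1 (t=11): FL=S FR=W RL=S RR=W
after cmd 2 (t=26): FL=S FR=W RL=S RR=W
after cmd 3 (t=34): FL=W FR=S RL=W RR=S
after cmd 4 (t=36): FL=S FR=S RL=S RR=S


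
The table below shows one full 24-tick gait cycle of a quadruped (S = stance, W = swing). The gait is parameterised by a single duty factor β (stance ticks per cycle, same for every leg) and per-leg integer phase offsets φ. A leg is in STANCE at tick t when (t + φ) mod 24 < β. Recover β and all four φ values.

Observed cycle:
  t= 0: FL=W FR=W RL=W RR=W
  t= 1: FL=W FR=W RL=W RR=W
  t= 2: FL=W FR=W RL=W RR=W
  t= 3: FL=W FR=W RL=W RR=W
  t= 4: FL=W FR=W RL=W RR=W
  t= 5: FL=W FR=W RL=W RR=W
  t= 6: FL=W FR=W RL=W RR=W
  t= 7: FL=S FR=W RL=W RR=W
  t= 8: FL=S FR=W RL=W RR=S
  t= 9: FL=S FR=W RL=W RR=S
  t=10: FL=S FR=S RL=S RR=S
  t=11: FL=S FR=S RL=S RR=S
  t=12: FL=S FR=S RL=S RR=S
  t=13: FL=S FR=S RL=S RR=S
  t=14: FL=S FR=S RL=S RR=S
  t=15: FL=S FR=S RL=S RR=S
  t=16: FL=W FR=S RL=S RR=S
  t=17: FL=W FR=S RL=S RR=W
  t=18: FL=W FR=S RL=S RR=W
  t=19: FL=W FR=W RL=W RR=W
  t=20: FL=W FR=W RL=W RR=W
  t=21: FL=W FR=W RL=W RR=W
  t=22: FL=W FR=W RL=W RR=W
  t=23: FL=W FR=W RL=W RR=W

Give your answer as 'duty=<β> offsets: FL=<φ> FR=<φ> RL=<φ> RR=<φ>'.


duty β = stance ticks per leg = 9
FL: stance ticks = 9; W→S at t=7 → φ=17
FR: stance ticks = 9; W→S at t=10 → φ=14
RL: stance ticks = 9; W→S at t=10 → φ=14
RR: stance ticks = 9; W→S at t=8 → φ=16

duty=9 offsets: FL=17 FR=14 RL=14 RR=16


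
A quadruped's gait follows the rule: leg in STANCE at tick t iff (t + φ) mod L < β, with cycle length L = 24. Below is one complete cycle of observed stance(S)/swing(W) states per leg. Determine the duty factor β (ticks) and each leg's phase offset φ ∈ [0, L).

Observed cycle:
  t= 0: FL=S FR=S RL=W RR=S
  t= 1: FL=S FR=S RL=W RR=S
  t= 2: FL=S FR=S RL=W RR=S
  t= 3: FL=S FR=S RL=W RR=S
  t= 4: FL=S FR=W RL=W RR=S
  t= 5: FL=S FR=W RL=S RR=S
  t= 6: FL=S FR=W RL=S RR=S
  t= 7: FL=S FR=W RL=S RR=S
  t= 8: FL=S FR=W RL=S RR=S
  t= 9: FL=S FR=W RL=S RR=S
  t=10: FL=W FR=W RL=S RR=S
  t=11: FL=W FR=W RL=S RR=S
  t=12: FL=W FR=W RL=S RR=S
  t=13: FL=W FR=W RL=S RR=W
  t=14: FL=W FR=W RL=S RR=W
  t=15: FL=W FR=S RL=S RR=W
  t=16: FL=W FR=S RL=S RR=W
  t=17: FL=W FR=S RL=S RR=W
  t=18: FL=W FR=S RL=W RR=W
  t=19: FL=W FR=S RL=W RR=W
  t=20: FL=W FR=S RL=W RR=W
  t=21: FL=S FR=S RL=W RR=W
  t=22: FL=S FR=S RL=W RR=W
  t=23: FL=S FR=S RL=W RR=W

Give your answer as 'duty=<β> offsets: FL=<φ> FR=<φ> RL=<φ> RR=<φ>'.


duty=13 offsets: FL=3 FR=9 RL=19 RR=0

duty β = stance ticks per leg = 13
FL: stance ticks = 13; W→S at t=21 → φ=3
FR: stance ticks = 13; W→S at t=15 → φ=9
RL: stance ticks = 13; W→S at t=5 → φ=19
RR: stance ticks = 13; W→S at t=0 → φ=0


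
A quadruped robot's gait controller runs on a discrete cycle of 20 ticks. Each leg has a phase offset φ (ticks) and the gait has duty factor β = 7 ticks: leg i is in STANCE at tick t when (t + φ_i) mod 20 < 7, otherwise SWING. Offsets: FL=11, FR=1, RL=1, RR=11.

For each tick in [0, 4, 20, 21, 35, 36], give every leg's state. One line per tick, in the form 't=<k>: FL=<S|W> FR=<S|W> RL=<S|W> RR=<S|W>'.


t=0: FL=W FR=S RL=S RR=W
t=4: FL=W FR=S RL=S RR=W
t=20: FL=W FR=S RL=S RR=W
t=21: FL=W FR=S RL=S RR=W
t=35: FL=S FR=W RL=W RR=S
t=36: FL=W FR=W RL=W RR=W

t=0: phase=(11,1,1,11) vs β=7 → FL=W FR=S RL=S RR=W
t=4: phase=(15,5,5,15) vs β=7 → FL=W FR=S RL=S RR=W
t=20: phase=(11,1,1,11) vs β=7 → FL=W FR=S RL=S RR=W
t=21: phase=(12,2,2,12) vs β=7 → FL=W FR=S RL=S RR=W
t=35: phase=(6,16,16,6) vs β=7 → FL=S FR=W RL=W RR=S
t=36: phase=(7,17,17,7) vs β=7 → FL=W FR=W RL=W RR=W


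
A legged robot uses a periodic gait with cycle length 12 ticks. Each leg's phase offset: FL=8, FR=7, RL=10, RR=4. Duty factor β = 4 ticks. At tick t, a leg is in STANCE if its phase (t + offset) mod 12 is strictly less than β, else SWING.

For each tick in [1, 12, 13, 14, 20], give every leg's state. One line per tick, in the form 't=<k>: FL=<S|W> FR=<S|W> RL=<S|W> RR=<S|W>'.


t=1: phase=(9,8,11,5) vs β=4 → FL=W FR=W RL=W RR=W
t=12: phase=(8,7,10,4) vs β=4 → FL=W FR=W RL=W RR=W
t=13: phase=(9,8,11,5) vs β=4 → FL=W FR=W RL=W RR=W
t=14: phase=(10,9,0,6) vs β=4 → FL=W FR=W RL=S RR=W
t=20: phase=(4,3,6,0) vs β=4 → FL=W FR=S RL=W RR=S

t=1: FL=W FR=W RL=W RR=W
t=12: FL=W FR=W RL=W RR=W
t=13: FL=W FR=W RL=W RR=W
t=14: FL=W FR=W RL=S RR=W
t=20: FL=W FR=S RL=W RR=S


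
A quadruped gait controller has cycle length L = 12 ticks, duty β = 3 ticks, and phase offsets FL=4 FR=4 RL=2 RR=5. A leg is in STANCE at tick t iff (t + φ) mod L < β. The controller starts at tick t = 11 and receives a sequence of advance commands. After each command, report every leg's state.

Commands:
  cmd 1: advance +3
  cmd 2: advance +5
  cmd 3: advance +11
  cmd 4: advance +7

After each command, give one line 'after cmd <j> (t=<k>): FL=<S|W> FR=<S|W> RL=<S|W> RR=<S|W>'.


after cmd 1 (t=14): FL=W FR=W RL=W RR=W
after cmd 2 (t=19): FL=W FR=W RL=W RR=S
after cmd 3 (t=30): FL=W FR=W RL=W RR=W
after cmd 4 (t=37): FL=W FR=W RL=W RR=W

start t=11: FL=W FR=W RL=S RR=W
cmd 1: advance +3 → t=14, phase=(6,6,4,7) → FL=W FR=W RL=W RR=W
cmd 2: advance +5 → t=19, phase=(11,11,9,0) → FL=W FR=W RL=W RR=S
cmd 3: advance +11 → t=30, phase=(10,10,8,11) → FL=W FR=W RL=W RR=W
cmd 4: advance +7 → t=37, phase=(5,5,3,6) → FL=W FR=W RL=W RR=W


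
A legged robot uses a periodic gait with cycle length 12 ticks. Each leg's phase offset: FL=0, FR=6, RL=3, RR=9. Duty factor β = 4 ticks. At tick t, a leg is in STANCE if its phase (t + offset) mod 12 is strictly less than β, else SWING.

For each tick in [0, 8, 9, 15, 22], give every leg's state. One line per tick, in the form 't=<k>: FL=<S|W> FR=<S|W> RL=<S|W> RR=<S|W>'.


t=0: phase=(0,6,3,9) vs β=4 → FL=S FR=W RL=S RR=W
t=8: phase=(8,2,11,5) vs β=4 → FL=W FR=S RL=W RR=W
t=9: phase=(9,3,0,6) vs β=4 → FL=W FR=S RL=S RR=W
t=15: phase=(3,9,6,0) vs β=4 → FL=S FR=W RL=W RR=S
t=22: phase=(10,4,1,7) vs β=4 → FL=W FR=W RL=S RR=W

t=0: FL=S FR=W RL=S RR=W
t=8: FL=W FR=S RL=W RR=W
t=9: FL=W FR=S RL=S RR=W
t=15: FL=S FR=W RL=W RR=S
t=22: FL=W FR=W RL=S RR=W


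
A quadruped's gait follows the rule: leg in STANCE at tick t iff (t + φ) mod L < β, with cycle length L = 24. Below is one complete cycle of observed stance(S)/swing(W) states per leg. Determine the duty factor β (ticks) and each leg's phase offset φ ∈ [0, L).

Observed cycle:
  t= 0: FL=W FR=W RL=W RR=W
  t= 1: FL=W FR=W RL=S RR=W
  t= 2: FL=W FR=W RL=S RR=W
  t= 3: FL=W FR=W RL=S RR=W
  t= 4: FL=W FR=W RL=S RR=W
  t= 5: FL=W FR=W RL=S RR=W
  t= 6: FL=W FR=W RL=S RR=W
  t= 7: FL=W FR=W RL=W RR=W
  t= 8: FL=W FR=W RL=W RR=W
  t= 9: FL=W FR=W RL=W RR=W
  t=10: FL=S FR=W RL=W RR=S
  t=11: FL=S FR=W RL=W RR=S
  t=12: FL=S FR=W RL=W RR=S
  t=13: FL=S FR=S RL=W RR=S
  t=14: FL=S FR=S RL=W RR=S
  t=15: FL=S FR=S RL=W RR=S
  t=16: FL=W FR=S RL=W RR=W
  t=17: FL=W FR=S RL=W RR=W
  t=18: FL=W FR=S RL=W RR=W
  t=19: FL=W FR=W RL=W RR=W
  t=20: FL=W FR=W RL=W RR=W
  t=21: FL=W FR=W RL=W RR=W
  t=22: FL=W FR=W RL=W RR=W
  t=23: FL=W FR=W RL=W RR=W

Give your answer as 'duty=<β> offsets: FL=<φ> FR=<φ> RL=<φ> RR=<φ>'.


duty=6 offsets: FL=14 FR=11 RL=23 RR=14

duty β = stance ticks per leg = 6
FL: stance ticks = 6; W→S at t=10 → φ=14
FR: stance ticks = 6; W→S at t=13 → φ=11
RL: stance ticks = 6; W→S at t=1 → φ=23
RR: stance ticks = 6; W→S at t=10 → φ=14


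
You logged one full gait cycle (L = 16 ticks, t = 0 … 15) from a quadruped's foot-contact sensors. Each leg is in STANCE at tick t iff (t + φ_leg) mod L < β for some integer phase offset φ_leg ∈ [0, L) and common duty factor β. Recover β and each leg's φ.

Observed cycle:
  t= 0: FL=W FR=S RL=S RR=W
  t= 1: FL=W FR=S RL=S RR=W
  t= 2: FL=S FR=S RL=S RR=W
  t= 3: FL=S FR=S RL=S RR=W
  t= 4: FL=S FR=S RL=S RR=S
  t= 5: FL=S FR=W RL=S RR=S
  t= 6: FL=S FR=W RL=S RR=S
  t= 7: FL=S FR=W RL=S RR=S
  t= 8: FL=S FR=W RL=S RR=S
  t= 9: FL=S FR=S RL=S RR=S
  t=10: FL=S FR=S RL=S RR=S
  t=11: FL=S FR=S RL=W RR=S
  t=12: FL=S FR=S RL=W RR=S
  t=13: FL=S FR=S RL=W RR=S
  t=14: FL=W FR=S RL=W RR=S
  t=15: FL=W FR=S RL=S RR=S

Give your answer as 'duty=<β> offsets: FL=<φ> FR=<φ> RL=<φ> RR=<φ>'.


duty=12 offsets: FL=14 FR=7 RL=1 RR=12

duty β = stance ticks per leg = 12
FL: stance ticks = 12; W→S at t=2 → φ=14
FR: stance ticks = 12; W→S at t=9 → φ=7
RL: stance ticks = 12; W→S at t=15 → φ=1
RR: stance ticks = 12; W→S at t=4 → φ=12


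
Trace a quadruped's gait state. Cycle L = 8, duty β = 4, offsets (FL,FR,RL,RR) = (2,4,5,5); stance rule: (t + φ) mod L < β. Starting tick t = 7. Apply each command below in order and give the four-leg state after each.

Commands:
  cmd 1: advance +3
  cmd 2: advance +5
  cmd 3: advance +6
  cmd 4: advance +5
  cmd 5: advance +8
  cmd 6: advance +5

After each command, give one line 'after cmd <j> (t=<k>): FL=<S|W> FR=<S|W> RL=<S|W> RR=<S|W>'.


start t=7: FL=S FR=S RL=W RR=W
cmd 1: advance +3 → t=10, phase=(4,6,7,7) → FL=W FR=W RL=W RR=W
cmd 2: advance +5 → t=15, phase=(1,3,4,4) → FL=S FR=S RL=W RR=W
cmd 3: advance +6 → t=21, phase=(7,1,2,2) → FL=W FR=S RL=S RR=S
cmd 4: advance +5 → t=26, phase=(4,6,7,7) → FL=W FR=W RL=W RR=W
cmd 5: advance +8 → t=34, phase=(4,6,7,7) → FL=W FR=W RL=W RR=W
cmd 6: advance +5 → t=39, phase=(1,3,4,4) → FL=S FR=S RL=W RR=W

after cmd 1 (t=10): FL=W FR=W RL=W RR=W
after cmd 2 (t=15): FL=S FR=S RL=W RR=W
after cmd 3 (t=21): FL=W FR=S RL=S RR=S
after cmd 4 (t=26): FL=W FR=W RL=W RR=W
after cmd 5 (t=34): FL=W FR=W RL=W RR=W
after cmd 6 (t=39): FL=S FR=S RL=W RR=W
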